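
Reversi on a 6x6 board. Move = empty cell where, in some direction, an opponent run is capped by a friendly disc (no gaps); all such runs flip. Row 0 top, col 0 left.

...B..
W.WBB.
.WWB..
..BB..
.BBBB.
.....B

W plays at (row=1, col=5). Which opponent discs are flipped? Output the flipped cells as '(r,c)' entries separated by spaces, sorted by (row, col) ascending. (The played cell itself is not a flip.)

Answer: (1,3) (1,4)

Derivation:
Dir NW: first cell '.' (not opp) -> no flip
Dir N: first cell '.' (not opp) -> no flip
Dir NE: edge -> no flip
Dir W: opp run (1,4) (1,3) capped by W -> flip
Dir E: edge -> no flip
Dir SW: first cell '.' (not opp) -> no flip
Dir S: first cell '.' (not opp) -> no flip
Dir SE: edge -> no flip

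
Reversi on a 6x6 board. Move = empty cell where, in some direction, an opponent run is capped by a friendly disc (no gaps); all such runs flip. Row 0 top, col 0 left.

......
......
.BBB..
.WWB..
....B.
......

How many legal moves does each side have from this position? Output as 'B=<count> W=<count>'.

Answer: B=5 W=6

Derivation:
-- B to move --
(2,0): no bracket -> illegal
(3,0): flips 2 -> legal
(4,0): flips 1 -> legal
(4,1): flips 2 -> legal
(4,2): flips 1 -> legal
(4,3): flips 1 -> legal
B mobility = 5
-- W to move --
(1,0): flips 1 -> legal
(1,1): flips 1 -> legal
(1,2): flips 1 -> legal
(1,3): flips 1 -> legal
(1,4): flips 1 -> legal
(2,0): no bracket -> illegal
(2,4): no bracket -> illegal
(3,0): no bracket -> illegal
(3,4): flips 1 -> legal
(3,5): no bracket -> illegal
(4,2): no bracket -> illegal
(4,3): no bracket -> illegal
(4,5): no bracket -> illegal
(5,3): no bracket -> illegal
(5,4): no bracket -> illegal
(5,5): no bracket -> illegal
W mobility = 6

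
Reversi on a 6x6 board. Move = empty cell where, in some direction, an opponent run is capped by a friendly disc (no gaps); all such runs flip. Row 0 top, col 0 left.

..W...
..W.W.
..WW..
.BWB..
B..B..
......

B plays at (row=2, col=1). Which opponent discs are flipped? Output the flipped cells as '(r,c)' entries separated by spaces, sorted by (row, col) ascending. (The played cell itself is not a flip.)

Answer: (3,2)

Derivation:
Dir NW: first cell '.' (not opp) -> no flip
Dir N: first cell '.' (not opp) -> no flip
Dir NE: opp run (1,2), next='.' -> no flip
Dir W: first cell '.' (not opp) -> no flip
Dir E: opp run (2,2) (2,3), next='.' -> no flip
Dir SW: first cell '.' (not opp) -> no flip
Dir S: first cell 'B' (not opp) -> no flip
Dir SE: opp run (3,2) capped by B -> flip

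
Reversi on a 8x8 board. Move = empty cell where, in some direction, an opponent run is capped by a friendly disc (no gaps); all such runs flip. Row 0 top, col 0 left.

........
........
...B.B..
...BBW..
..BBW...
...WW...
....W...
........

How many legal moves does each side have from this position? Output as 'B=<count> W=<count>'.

-- B to move --
(2,4): no bracket -> illegal
(2,6): no bracket -> illegal
(3,6): flips 1 -> legal
(4,5): flips 2 -> legal
(4,6): no bracket -> illegal
(5,2): no bracket -> illegal
(5,5): flips 1 -> legal
(6,2): no bracket -> illegal
(6,3): flips 1 -> legal
(6,5): flips 1 -> legal
(7,3): no bracket -> illegal
(7,4): flips 3 -> legal
(7,5): flips 2 -> legal
B mobility = 7
-- W to move --
(1,2): no bracket -> illegal
(1,3): flips 3 -> legal
(1,4): no bracket -> illegal
(1,5): flips 1 -> legal
(1,6): no bracket -> illegal
(2,2): flips 1 -> legal
(2,4): flips 1 -> legal
(2,6): no bracket -> illegal
(3,1): flips 1 -> legal
(3,2): flips 3 -> legal
(3,6): no bracket -> illegal
(4,1): flips 2 -> legal
(4,5): no bracket -> illegal
(5,1): no bracket -> illegal
(5,2): no bracket -> illegal
W mobility = 7

Answer: B=7 W=7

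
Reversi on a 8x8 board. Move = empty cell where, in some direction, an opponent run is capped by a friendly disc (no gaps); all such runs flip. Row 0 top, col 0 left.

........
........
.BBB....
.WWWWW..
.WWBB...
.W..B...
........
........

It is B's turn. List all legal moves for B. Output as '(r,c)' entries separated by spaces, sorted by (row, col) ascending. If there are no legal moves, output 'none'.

Answer: (2,4) (2,5) (2,6) (4,0) (4,5) (5,0) (5,2) (6,1)

Derivation:
(2,0): no bracket -> illegal
(2,4): flips 1 -> legal
(2,5): flips 1 -> legal
(2,6): flips 1 -> legal
(3,0): no bracket -> illegal
(3,6): no bracket -> illegal
(4,0): flips 3 -> legal
(4,5): flips 1 -> legal
(4,6): no bracket -> illegal
(5,0): flips 2 -> legal
(5,2): flips 2 -> legal
(5,3): no bracket -> illegal
(6,0): no bracket -> illegal
(6,1): flips 3 -> legal
(6,2): no bracket -> illegal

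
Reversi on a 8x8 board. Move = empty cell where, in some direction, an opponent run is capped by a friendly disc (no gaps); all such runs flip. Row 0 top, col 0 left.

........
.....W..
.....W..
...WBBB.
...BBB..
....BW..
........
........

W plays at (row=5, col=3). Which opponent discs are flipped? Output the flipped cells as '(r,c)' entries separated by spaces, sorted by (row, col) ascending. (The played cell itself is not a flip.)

Dir NW: first cell '.' (not opp) -> no flip
Dir N: opp run (4,3) capped by W -> flip
Dir NE: opp run (4,4) (3,5), next='.' -> no flip
Dir W: first cell '.' (not opp) -> no flip
Dir E: opp run (5,4) capped by W -> flip
Dir SW: first cell '.' (not opp) -> no flip
Dir S: first cell '.' (not opp) -> no flip
Dir SE: first cell '.' (not opp) -> no flip

Answer: (4,3) (5,4)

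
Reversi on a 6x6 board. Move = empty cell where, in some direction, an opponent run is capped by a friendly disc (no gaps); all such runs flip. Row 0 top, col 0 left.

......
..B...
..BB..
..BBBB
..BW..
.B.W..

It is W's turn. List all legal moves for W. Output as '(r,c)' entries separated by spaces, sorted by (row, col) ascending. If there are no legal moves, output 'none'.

Answer: (1,3) (2,1) (2,5) (3,1) (4,1)

Derivation:
(0,1): no bracket -> illegal
(0,2): no bracket -> illegal
(0,3): no bracket -> illegal
(1,1): no bracket -> illegal
(1,3): flips 2 -> legal
(1,4): no bracket -> illegal
(2,1): flips 1 -> legal
(2,4): no bracket -> illegal
(2,5): flips 1 -> legal
(3,1): flips 1 -> legal
(4,0): no bracket -> illegal
(4,1): flips 1 -> legal
(4,4): no bracket -> illegal
(4,5): no bracket -> illegal
(5,0): no bracket -> illegal
(5,2): no bracket -> illegal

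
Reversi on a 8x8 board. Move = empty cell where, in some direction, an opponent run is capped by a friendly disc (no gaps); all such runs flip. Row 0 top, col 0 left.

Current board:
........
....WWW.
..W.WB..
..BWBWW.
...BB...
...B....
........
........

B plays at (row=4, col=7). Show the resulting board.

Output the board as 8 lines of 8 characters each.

Answer: ........
....WWW.
..W.WB..
..BWBWB.
...BB..B
...B....
........
........

Derivation:
Place B at (4,7); scan 8 dirs for brackets.
Dir NW: opp run (3,6) capped by B -> flip
Dir N: first cell '.' (not opp) -> no flip
Dir NE: edge -> no flip
Dir W: first cell '.' (not opp) -> no flip
Dir E: edge -> no flip
Dir SW: first cell '.' (not opp) -> no flip
Dir S: first cell '.' (not opp) -> no flip
Dir SE: edge -> no flip
All flips: (3,6)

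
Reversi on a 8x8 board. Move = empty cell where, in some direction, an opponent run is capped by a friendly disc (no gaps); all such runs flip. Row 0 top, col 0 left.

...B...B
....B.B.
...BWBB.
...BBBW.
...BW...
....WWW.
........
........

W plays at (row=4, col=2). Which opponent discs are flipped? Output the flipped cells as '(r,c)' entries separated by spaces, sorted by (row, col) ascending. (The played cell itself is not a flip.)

Dir NW: first cell '.' (not opp) -> no flip
Dir N: first cell '.' (not opp) -> no flip
Dir NE: opp run (3,3) capped by W -> flip
Dir W: first cell '.' (not opp) -> no flip
Dir E: opp run (4,3) capped by W -> flip
Dir SW: first cell '.' (not opp) -> no flip
Dir S: first cell '.' (not opp) -> no flip
Dir SE: first cell '.' (not opp) -> no flip

Answer: (3,3) (4,3)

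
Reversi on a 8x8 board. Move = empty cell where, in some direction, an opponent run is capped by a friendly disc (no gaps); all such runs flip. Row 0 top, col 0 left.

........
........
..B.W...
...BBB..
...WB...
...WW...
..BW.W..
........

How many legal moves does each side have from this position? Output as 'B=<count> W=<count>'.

-- B to move --
(1,3): flips 1 -> legal
(1,4): flips 1 -> legal
(1,5): flips 1 -> legal
(2,3): no bracket -> illegal
(2,5): no bracket -> illegal
(3,2): no bracket -> illegal
(4,2): flips 1 -> legal
(4,5): no bracket -> illegal
(5,2): flips 1 -> legal
(5,5): no bracket -> illegal
(5,6): no bracket -> illegal
(6,4): flips 2 -> legal
(6,6): no bracket -> illegal
(7,2): no bracket -> illegal
(7,3): flips 3 -> legal
(7,4): no bracket -> illegal
(7,5): no bracket -> illegal
(7,6): no bracket -> illegal
B mobility = 7
-- W to move --
(1,1): no bracket -> illegal
(1,2): no bracket -> illegal
(1,3): no bracket -> illegal
(2,1): no bracket -> illegal
(2,3): flips 1 -> legal
(2,5): flips 1 -> legal
(2,6): flips 2 -> legal
(3,1): no bracket -> illegal
(3,2): no bracket -> illegal
(3,6): no bracket -> illegal
(4,2): flips 1 -> legal
(4,5): flips 1 -> legal
(4,6): flips 1 -> legal
(5,1): no bracket -> illegal
(5,2): no bracket -> illegal
(5,5): no bracket -> illegal
(6,1): flips 1 -> legal
(7,1): flips 1 -> legal
(7,2): no bracket -> illegal
(7,3): no bracket -> illegal
W mobility = 8

Answer: B=7 W=8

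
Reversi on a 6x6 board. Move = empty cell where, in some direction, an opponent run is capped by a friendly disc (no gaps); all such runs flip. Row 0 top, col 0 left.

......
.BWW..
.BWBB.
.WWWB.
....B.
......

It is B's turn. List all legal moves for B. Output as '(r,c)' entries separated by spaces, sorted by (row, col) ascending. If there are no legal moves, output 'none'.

Answer: (0,1) (0,2) (0,3) (1,4) (3,0) (4,1) (4,2) (4,3)

Derivation:
(0,1): flips 1 -> legal
(0,2): flips 1 -> legal
(0,3): flips 2 -> legal
(0,4): no bracket -> illegal
(1,4): flips 2 -> legal
(2,0): no bracket -> illegal
(3,0): flips 3 -> legal
(4,0): no bracket -> illegal
(4,1): flips 2 -> legal
(4,2): flips 1 -> legal
(4,3): flips 2 -> legal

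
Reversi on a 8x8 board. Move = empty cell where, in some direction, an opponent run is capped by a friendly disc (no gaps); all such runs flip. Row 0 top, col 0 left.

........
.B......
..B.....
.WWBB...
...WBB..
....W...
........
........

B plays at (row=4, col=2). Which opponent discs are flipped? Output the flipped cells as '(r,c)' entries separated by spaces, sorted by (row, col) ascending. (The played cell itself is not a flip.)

Dir NW: opp run (3,1), next='.' -> no flip
Dir N: opp run (3,2) capped by B -> flip
Dir NE: first cell 'B' (not opp) -> no flip
Dir W: first cell '.' (not opp) -> no flip
Dir E: opp run (4,3) capped by B -> flip
Dir SW: first cell '.' (not opp) -> no flip
Dir S: first cell '.' (not opp) -> no flip
Dir SE: first cell '.' (not opp) -> no flip

Answer: (3,2) (4,3)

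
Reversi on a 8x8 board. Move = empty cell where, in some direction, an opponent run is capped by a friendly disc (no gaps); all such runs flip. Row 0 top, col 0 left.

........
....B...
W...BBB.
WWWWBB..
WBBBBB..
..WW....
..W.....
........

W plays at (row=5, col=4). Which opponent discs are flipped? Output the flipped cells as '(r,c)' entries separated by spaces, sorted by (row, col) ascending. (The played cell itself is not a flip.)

Answer: (4,3)

Derivation:
Dir NW: opp run (4,3) capped by W -> flip
Dir N: opp run (4,4) (3,4) (2,4) (1,4), next='.' -> no flip
Dir NE: opp run (4,5), next='.' -> no flip
Dir W: first cell 'W' (not opp) -> no flip
Dir E: first cell '.' (not opp) -> no flip
Dir SW: first cell '.' (not opp) -> no flip
Dir S: first cell '.' (not opp) -> no flip
Dir SE: first cell '.' (not opp) -> no flip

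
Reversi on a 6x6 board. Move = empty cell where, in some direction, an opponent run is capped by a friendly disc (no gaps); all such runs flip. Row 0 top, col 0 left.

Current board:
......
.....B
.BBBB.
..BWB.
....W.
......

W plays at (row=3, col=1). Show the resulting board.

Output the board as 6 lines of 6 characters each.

Answer: ......
.....B
.BBBB.
.WWWB.
....W.
......

Derivation:
Place W at (3,1); scan 8 dirs for brackets.
Dir NW: first cell '.' (not opp) -> no flip
Dir N: opp run (2,1), next='.' -> no flip
Dir NE: opp run (2,2), next='.' -> no flip
Dir W: first cell '.' (not opp) -> no flip
Dir E: opp run (3,2) capped by W -> flip
Dir SW: first cell '.' (not opp) -> no flip
Dir S: first cell '.' (not opp) -> no flip
Dir SE: first cell '.' (not opp) -> no flip
All flips: (3,2)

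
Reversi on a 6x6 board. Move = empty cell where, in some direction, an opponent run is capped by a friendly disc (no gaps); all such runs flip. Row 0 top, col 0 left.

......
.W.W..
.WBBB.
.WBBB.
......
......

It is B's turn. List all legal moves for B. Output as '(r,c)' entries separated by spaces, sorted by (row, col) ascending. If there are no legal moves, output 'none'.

(0,0): flips 1 -> legal
(0,1): no bracket -> illegal
(0,2): flips 1 -> legal
(0,3): flips 1 -> legal
(0,4): flips 1 -> legal
(1,0): flips 1 -> legal
(1,2): no bracket -> illegal
(1,4): no bracket -> illegal
(2,0): flips 1 -> legal
(3,0): flips 1 -> legal
(4,0): flips 1 -> legal
(4,1): no bracket -> illegal
(4,2): no bracket -> illegal

Answer: (0,0) (0,2) (0,3) (0,4) (1,0) (2,0) (3,0) (4,0)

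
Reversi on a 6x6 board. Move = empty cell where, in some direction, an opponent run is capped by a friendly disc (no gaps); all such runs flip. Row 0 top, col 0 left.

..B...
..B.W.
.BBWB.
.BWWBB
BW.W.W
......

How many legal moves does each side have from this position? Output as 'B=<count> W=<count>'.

-- B to move --
(0,3): no bracket -> illegal
(0,4): flips 1 -> legal
(0,5): no bracket -> illegal
(1,3): no bracket -> illegal
(1,5): no bracket -> illegal
(2,5): no bracket -> illegal
(3,0): no bracket -> illegal
(4,2): flips 3 -> legal
(4,4): flips 1 -> legal
(5,0): no bracket -> illegal
(5,1): flips 1 -> legal
(5,2): flips 1 -> legal
(5,3): no bracket -> illegal
(5,4): flips 2 -> legal
(5,5): flips 1 -> legal
B mobility = 7
-- W to move --
(0,1): flips 1 -> legal
(0,3): no bracket -> illegal
(1,0): flips 1 -> legal
(1,1): flips 3 -> legal
(1,3): no bracket -> illegal
(1,5): flips 1 -> legal
(2,0): flips 2 -> legal
(2,5): flips 3 -> legal
(3,0): flips 1 -> legal
(4,2): no bracket -> illegal
(4,4): flips 2 -> legal
(5,0): no bracket -> illegal
(5,1): no bracket -> illegal
W mobility = 8

Answer: B=7 W=8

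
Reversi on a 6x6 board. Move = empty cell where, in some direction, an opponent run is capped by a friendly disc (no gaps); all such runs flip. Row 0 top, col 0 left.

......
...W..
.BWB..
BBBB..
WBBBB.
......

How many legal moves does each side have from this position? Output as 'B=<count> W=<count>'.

-- B to move --
(0,2): no bracket -> illegal
(0,3): flips 1 -> legal
(0,4): flips 2 -> legal
(1,1): flips 1 -> legal
(1,2): flips 1 -> legal
(1,4): no bracket -> illegal
(2,4): no bracket -> illegal
(5,0): flips 1 -> legal
(5,1): no bracket -> illegal
B mobility = 5
-- W to move --
(1,0): no bracket -> illegal
(1,1): no bracket -> illegal
(1,2): no bracket -> illegal
(1,4): no bracket -> illegal
(2,0): flips 2 -> legal
(2,4): flips 1 -> legal
(3,4): no bracket -> illegal
(3,5): no bracket -> illegal
(4,5): flips 4 -> legal
(5,0): no bracket -> illegal
(5,1): no bracket -> illegal
(5,2): flips 2 -> legal
(5,3): flips 3 -> legal
(5,4): no bracket -> illegal
(5,5): flips 2 -> legal
W mobility = 6

Answer: B=5 W=6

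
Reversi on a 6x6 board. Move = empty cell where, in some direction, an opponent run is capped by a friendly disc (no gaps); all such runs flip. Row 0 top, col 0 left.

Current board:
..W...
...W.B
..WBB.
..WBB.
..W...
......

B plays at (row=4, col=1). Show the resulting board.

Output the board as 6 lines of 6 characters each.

Place B at (4,1); scan 8 dirs for brackets.
Dir NW: first cell '.' (not opp) -> no flip
Dir N: first cell '.' (not opp) -> no flip
Dir NE: opp run (3,2) capped by B -> flip
Dir W: first cell '.' (not opp) -> no flip
Dir E: opp run (4,2), next='.' -> no flip
Dir SW: first cell '.' (not opp) -> no flip
Dir S: first cell '.' (not opp) -> no flip
Dir SE: first cell '.' (not opp) -> no flip
All flips: (3,2)

Answer: ..W...
...W.B
..WBB.
..BBB.
.BW...
......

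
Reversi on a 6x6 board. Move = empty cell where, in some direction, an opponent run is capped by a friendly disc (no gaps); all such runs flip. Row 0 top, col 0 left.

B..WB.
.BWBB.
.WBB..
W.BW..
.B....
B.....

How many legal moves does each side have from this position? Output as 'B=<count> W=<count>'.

Answer: B=8 W=11

Derivation:
-- B to move --
(0,1): flips 1 -> legal
(0,2): flips 2 -> legal
(1,0): flips 1 -> legal
(2,0): flips 1 -> legal
(2,4): no bracket -> illegal
(3,1): flips 1 -> legal
(3,4): flips 1 -> legal
(4,0): no bracket -> illegal
(4,2): no bracket -> illegal
(4,3): flips 1 -> legal
(4,4): flips 1 -> legal
B mobility = 8
-- W to move --
(0,1): flips 1 -> legal
(0,2): no bracket -> illegal
(0,5): flips 1 -> legal
(1,0): flips 1 -> legal
(1,5): flips 2 -> legal
(2,0): no bracket -> illegal
(2,4): flips 2 -> legal
(2,5): flips 1 -> legal
(3,1): flips 1 -> legal
(3,4): flips 1 -> legal
(4,0): no bracket -> illegal
(4,2): flips 2 -> legal
(4,3): flips 1 -> legal
(5,1): no bracket -> illegal
(5,2): flips 1 -> legal
W mobility = 11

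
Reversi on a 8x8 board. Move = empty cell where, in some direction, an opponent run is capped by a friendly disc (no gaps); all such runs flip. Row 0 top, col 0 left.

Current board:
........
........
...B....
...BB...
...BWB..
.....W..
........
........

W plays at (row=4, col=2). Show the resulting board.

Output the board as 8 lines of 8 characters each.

Place W at (4,2); scan 8 dirs for brackets.
Dir NW: first cell '.' (not opp) -> no flip
Dir N: first cell '.' (not opp) -> no flip
Dir NE: opp run (3,3), next='.' -> no flip
Dir W: first cell '.' (not opp) -> no flip
Dir E: opp run (4,3) capped by W -> flip
Dir SW: first cell '.' (not opp) -> no flip
Dir S: first cell '.' (not opp) -> no flip
Dir SE: first cell '.' (not opp) -> no flip
All flips: (4,3)

Answer: ........
........
...B....
...BB...
..WWWB..
.....W..
........
........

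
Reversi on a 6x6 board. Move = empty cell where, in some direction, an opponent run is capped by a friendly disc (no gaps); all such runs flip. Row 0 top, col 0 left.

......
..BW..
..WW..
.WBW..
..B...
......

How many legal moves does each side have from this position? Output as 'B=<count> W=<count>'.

Answer: B=5 W=7

Derivation:
-- B to move --
(0,2): no bracket -> illegal
(0,3): no bracket -> illegal
(0,4): no bracket -> illegal
(1,1): no bracket -> illegal
(1,4): flips 2 -> legal
(2,0): flips 1 -> legal
(2,1): no bracket -> illegal
(2,4): flips 1 -> legal
(3,0): flips 1 -> legal
(3,4): flips 2 -> legal
(4,0): no bracket -> illegal
(4,1): no bracket -> illegal
(4,3): no bracket -> illegal
(4,4): no bracket -> illegal
B mobility = 5
-- W to move --
(0,1): flips 1 -> legal
(0,2): flips 1 -> legal
(0,3): no bracket -> illegal
(1,1): flips 1 -> legal
(2,1): no bracket -> illegal
(4,1): flips 1 -> legal
(4,3): no bracket -> illegal
(5,1): flips 1 -> legal
(5,2): flips 2 -> legal
(5,3): flips 1 -> legal
W mobility = 7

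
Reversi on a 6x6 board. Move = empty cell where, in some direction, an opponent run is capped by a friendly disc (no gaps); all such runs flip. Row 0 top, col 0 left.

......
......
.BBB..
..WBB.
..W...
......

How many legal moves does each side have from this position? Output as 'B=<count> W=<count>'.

-- B to move --
(3,1): flips 1 -> legal
(4,1): flips 1 -> legal
(4,3): flips 1 -> legal
(5,1): flips 1 -> legal
(5,2): flips 2 -> legal
(5,3): no bracket -> illegal
B mobility = 5
-- W to move --
(1,0): flips 1 -> legal
(1,1): no bracket -> illegal
(1,2): flips 1 -> legal
(1,3): no bracket -> illegal
(1,4): flips 1 -> legal
(2,0): no bracket -> illegal
(2,4): flips 1 -> legal
(2,5): no bracket -> illegal
(3,0): no bracket -> illegal
(3,1): no bracket -> illegal
(3,5): flips 2 -> legal
(4,3): no bracket -> illegal
(4,4): no bracket -> illegal
(4,5): no bracket -> illegal
W mobility = 5

Answer: B=5 W=5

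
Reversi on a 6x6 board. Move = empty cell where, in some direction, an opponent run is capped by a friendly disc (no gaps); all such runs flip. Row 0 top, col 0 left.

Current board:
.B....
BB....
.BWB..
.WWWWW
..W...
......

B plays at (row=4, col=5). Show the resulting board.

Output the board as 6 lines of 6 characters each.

Answer: .B....
BB....
.BWB..
.WWWBW
..W..B
......

Derivation:
Place B at (4,5); scan 8 dirs for brackets.
Dir NW: opp run (3,4) capped by B -> flip
Dir N: opp run (3,5), next='.' -> no flip
Dir NE: edge -> no flip
Dir W: first cell '.' (not opp) -> no flip
Dir E: edge -> no flip
Dir SW: first cell '.' (not opp) -> no flip
Dir S: first cell '.' (not opp) -> no flip
Dir SE: edge -> no flip
All flips: (3,4)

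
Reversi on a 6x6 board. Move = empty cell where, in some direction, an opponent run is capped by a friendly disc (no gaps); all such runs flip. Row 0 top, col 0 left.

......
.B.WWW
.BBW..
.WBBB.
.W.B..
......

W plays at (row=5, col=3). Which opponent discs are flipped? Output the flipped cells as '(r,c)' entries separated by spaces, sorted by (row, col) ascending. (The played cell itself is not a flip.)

Answer: (3,3) (4,3)

Derivation:
Dir NW: first cell '.' (not opp) -> no flip
Dir N: opp run (4,3) (3,3) capped by W -> flip
Dir NE: first cell '.' (not opp) -> no flip
Dir W: first cell '.' (not opp) -> no flip
Dir E: first cell '.' (not opp) -> no flip
Dir SW: edge -> no flip
Dir S: edge -> no flip
Dir SE: edge -> no flip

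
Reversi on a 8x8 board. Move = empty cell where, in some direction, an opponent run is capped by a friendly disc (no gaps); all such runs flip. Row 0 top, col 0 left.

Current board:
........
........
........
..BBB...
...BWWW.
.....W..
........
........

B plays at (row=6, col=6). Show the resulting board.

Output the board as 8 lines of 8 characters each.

Answer: ........
........
........
..BBB...
...BBWW.
.....B..
......B.
........

Derivation:
Place B at (6,6); scan 8 dirs for brackets.
Dir NW: opp run (5,5) (4,4) capped by B -> flip
Dir N: first cell '.' (not opp) -> no flip
Dir NE: first cell '.' (not opp) -> no flip
Dir W: first cell '.' (not opp) -> no flip
Dir E: first cell '.' (not opp) -> no flip
Dir SW: first cell '.' (not opp) -> no flip
Dir S: first cell '.' (not opp) -> no flip
Dir SE: first cell '.' (not opp) -> no flip
All flips: (4,4) (5,5)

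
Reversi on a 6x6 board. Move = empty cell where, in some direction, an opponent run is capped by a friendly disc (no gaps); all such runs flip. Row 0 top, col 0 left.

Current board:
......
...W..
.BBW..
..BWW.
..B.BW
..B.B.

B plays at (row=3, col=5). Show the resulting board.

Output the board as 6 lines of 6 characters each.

Answer: ......
...W..
.BBW..
..BBBB
..B.BW
..B.B.

Derivation:
Place B at (3,5); scan 8 dirs for brackets.
Dir NW: first cell '.' (not opp) -> no flip
Dir N: first cell '.' (not opp) -> no flip
Dir NE: edge -> no flip
Dir W: opp run (3,4) (3,3) capped by B -> flip
Dir E: edge -> no flip
Dir SW: first cell 'B' (not opp) -> no flip
Dir S: opp run (4,5), next='.' -> no flip
Dir SE: edge -> no flip
All flips: (3,3) (3,4)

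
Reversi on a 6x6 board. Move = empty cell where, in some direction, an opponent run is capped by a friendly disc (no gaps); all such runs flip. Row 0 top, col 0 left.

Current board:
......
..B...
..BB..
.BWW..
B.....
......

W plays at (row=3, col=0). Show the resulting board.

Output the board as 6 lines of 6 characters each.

Answer: ......
..B...
..BB..
WWWW..
B.....
......

Derivation:
Place W at (3,0); scan 8 dirs for brackets.
Dir NW: edge -> no flip
Dir N: first cell '.' (not opp) -> no flip
Dir NE: first cell '.' (not opp) -> no flip
Dir W: edge -> no flip
Dir E: opp run (3,1) capped by W -> flip
Dir SW: edge -> no flip
Dir S: opp run (4,0), next='.' -> no flip
Dir SE: first cell '.' (not opp) -> no flip
All flips: (3,1)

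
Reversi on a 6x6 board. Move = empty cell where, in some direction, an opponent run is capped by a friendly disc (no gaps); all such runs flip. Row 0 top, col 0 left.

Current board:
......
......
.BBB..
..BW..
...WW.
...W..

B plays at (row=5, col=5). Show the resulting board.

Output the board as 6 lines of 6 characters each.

Place B at (5,5); scan 8 dirs for brackets.
Dir NW: opp run (4,4) (3,3) capped by B -> flip
Dir N: first cell '.' (not opp) -> no flip
Dir NE: edge -> no flip
Dir W: first cell '.' (not opp) -> no flip
Dir E: edge -> no flip
Dir SW: edge -> no flip
Dir S: edge -> no flip
Dir SE: edge -> no flip
All flips: (3,3) (4,4)

Answer: ......
......
.BBB..
..BB..
...WB.
...W.B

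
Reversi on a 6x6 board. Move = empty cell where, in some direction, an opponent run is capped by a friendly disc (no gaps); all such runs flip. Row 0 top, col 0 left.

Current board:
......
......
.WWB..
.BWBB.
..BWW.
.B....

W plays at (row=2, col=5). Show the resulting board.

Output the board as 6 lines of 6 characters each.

Place W at (2,5); scan 8 dirs for brackets.
Dir NW: first cell '.' (not opp) -> no flip
Dir N: first cell '.' (not opp) -> no flip
Dir NE: edge -> no flip
Dir W: first cell '.' (not opp) -> no flip
Dir E: edge -> no flip
Dir SW: opp run (3,4) capped by W -> flip
Dir S: first cell '.' (not opp) -> no flip
Dir SE: edge -> no flip
All flips: (3,4)

Answer: ......
......
.WWB.W
.BWBW.
..BWW.
.B....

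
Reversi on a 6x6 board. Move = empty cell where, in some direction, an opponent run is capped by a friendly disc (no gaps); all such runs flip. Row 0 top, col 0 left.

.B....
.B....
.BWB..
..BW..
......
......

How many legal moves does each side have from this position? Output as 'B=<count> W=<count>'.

Answer: B=4 W=6

Derivation:
-- B to move --
(1,2): flips 1 -> legal
(1,3): no bracket -> illegal
(2,4): no bracket -> illegal
(3,1): no bracket -> illegal
(3,4): flips 1 -> legal
(4,2): no bracket -> illegal
(4,3): flips 1 -> legal
(4,4): flips 2 -> legal
B mobility = 4
-- W to move --
(0,0): flips 1 -> legal
(0,2): no bracket -> illegal
(1,0): no bracket -> illegal
(1,2): no bracket -> illegal
(1,3): flips 1 -> legal
(1,4): no bracket -> illegal
(2,0): flips 1 -> legal
(2,4): flips 1 -> legal
(3,0): no bracket -> illegal
(3,1): flips 1 -> legal
(3,4): no bracket -> illegal
(4,1): no bracket -> illegal
(4,2): flips 1 -> legal
(4,3): no bracket -> illegal
W mobility = 6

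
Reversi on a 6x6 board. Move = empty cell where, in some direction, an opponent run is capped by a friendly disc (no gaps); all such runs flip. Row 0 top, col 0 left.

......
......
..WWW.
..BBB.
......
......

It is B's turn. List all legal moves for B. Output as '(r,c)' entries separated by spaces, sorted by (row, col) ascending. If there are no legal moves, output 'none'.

(1,1): flips 1 -> legal
(1,2): flips 2 -> legal
(1,3): flips 1 -> legal
(1,4): flips 2 -> legal
(1,5): flips 1 -> legal
(2,1): no bracket -> illegal
(2,5): no bracket -> illegal
(3,1): no bracket -> illegal
(3,5): no bracket -> illegal

Answer: (1,1) (1,2) (1,3) (1,4) (1,5)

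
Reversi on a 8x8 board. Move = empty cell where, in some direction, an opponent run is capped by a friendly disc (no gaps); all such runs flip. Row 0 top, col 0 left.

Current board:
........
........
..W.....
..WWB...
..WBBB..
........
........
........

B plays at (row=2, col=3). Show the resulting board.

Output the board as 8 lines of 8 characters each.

Answer: ........
........
..WB....
..WBB...
..WBBB..
........
........
........

Derivation:
Place B at (2,3); scan 8 dirs for brackets.
Dir NW: first cell '.' (not opp) -> no flip
Dir N: first cell '.' (not opp) -> no flip
Dir NE: first cell '.' (not opp) -> no flip
Dir W: opp run (2,2), next='.' -> no flip
Dir E: first cell '.' (not opp) -> no flip
Dir SW: opp run (3,2), next='.' -> no flip
Dir S: opp run (3,3) capped by B -> flip
Dir SE: first cell 'B' (not opp) -> no flip
All flips: (3,3)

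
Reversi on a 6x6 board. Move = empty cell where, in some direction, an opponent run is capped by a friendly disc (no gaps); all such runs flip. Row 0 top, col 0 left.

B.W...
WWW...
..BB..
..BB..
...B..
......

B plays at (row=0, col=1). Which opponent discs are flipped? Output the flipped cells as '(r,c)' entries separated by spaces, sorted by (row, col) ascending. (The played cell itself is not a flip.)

Answer: (1,2)

Derivation:
Dir NW: edge -> no flip
Dir N: edge -> no flip
Dir NE: edge -> no flip
Dir W: first cell 'B' (not opp) -> no flip
Dir E: opp run (0,2), next='.' -> no flip
Dir SW: opp run (1,0), next=edge -> no flip
Dir S: opp run (1,1), next='.' -> no flip
Dir SE: opp run (1,2) capped by B -> flip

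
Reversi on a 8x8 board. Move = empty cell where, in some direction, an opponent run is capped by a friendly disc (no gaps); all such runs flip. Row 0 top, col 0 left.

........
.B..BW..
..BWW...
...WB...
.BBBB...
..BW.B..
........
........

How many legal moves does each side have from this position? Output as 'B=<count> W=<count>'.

Answer: B=10 W=11

Derivation:
-- B to move --
(0,4): no bracket -> illegal
(0,5): no bracket -> illegal
(0,6): flips 3 -> legal
(1,2): flips 1 -> legal
(1,3): flips 2 -> legal
(1,6): flips 1 -> legal
(2,5): flips 2 -> legal
(2,6): no bracket -> illegal
(3,2): flips 2 -> legal
(3,5): no bracket -> illegal
(5,4): flips 1 -> legal
(6,2): flips 1 -> legal
(6,3): flips 1 -> legal
(6,4): flips 1 -> legal
B mobility = 10
-- W to move --
(0,0): flips 2 -> legal
(0,1): no bracket -> illegal
(0,2): no bracket -> illegal
(0,3): no bracket -> illegal
(0,4): flips 1 -> legal
(0,5): flips 1 -> legal
(1,0): no bracket -> illegal
(1,2): no bracket -> illegal
(1,3): flips 1 -> legal
(2,0): no bracket -> illegal
(2,1): flips 1 -> legal
(2,5): no bracket -> illegal
(3,0): no bracket -> illegal
(3,1): flips 1 -> legal
(3,2): no bracket -> illegal
(3,5): flips 2 -> legal
(4,0): no bracket -> illegal
(4,5): flips 1 -> legal
(4,6): no bracket -> illegal
(5,0): no bracket -> illegal
(5,1): flips 2 -> legal
(5,4): flips 2 -> legal
(5,6): no bracket -> illegal
(6,1): no bracket -> illegal
(6,2): no bracket -> illegal
(6,3): no bracket -> illegal
(6,4): no bracket -> illegal
(6,5): no bracket -> illegal
(6,6): flips 2 -> legal
W mobility = 11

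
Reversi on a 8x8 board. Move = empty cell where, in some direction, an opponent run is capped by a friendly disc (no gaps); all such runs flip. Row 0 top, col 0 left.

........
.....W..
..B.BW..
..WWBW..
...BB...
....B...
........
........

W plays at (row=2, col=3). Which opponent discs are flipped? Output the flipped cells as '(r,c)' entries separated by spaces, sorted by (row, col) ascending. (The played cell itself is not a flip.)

Dir NW: first cell '.' (not opp) -> no flip
Dir N: first cell '.' (not opp) -> no flip
Dir NE: first cell '.' (not opp) -> no flip
Dir W: opp run (2,2), next='.' -> no flip
Dir E: opp run (2,4) capped by W -> flip
Dir SW: first cell 'W' (not opp) -> no flip
Dir S: first cell 'W' (not opp) -> no flip
Dir SE: opp run (3,4), next='.' -> no flip

Answer: (2,4)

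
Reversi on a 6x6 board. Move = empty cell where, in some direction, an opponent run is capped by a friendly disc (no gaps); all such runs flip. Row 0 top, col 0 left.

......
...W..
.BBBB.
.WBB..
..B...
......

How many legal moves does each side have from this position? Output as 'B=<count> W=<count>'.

Answer: B=7 W=5

Derivation:
-- B to move --
(0,2): flips 1 -> legal
(0,3): flips 1 -> legal
(0,4): flips 1 -> legal
(1,2): no bracket -> illegal
(1,4): no bracket -> illegal
(2,0): flips 1 -> legal
(3,0): flips 1 -> legal
(4,0): flips 1 -> legal
(4,1): flips 1 -> legal
B mobility = 7
-- W to move --
(1,0): no bracket -> illegal
(1,1): flips 1 -> legal
(1,2): no bracket -> illegal
(1,4): no bracket -> illegal
(1,5): no bracket -> illegal
(2,0): no bracket -> illegal
(2,5): no bracket -> illegal
(3,0): no bracket -> illegal
(3,4): flips 2 -> legal
(3,5): flips 1 -> legal
(4,1): no bracket -> illegal
(4,3): flips 2 -> legal
(4,4): no bracket -> illegal
(5,1): no bracket -> illegal
(5,2): no bracket -> illegal
(5,3): flips 1 -> legal
W mobility = 5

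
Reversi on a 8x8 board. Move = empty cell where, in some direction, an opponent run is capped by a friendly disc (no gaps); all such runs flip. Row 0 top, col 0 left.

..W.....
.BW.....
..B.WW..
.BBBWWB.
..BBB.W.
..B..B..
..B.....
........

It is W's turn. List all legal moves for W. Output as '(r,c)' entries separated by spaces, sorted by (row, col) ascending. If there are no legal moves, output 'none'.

Answer: (1,0) (2,0) (2,6) (3,0) (3,7) (4,7) (5,1) (5,3) (5,4) (6,1) (6,4) (7,2)

Derivation:
(0,0): no bracket -> illegal
(0,1): no bracket -> illegal
(1,0): flips 1 -> legal
(1,3): no bracket -> illegal
(2,0): flips 1 -> legal
(2,1): no bracket -> illegal
(2,3): no bracket -> illegal
(2,6): flips 1 -> legal
(2,7): no bracket -> illegal
(3,0): flips 3 -> legal
(3,7): flips 1 -> legal
(4,0): no bracket -> illegal
(4,1): no bracket -> illegal
(4,5): no bracket -> illegal
(4,7): flips 1 -> legal
(5,1): flips 2 -> legal
(5,3): flips 1 -> legal
(5,4): flips 1 -> legal
(5,6): no bracket -> illegal
(6,1): flips 2 -> legal
(6,3): no bracket -> illegal
(6,4): flips 1 -> legal
(6,5): no bracket -> illegal
(6,6): no bracket -> illegal
(7,1): no bracket -> illegal
(7,2): flips 5 -> legal
(7,3): no bracket -> illegal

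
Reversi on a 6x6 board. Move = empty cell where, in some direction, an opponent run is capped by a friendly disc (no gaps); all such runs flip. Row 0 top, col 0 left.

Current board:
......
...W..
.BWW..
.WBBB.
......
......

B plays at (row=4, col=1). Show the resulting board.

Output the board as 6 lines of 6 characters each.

Place B at (4,1); scan 8 dirs for brackets.
Dir NW: first cell '.' (not opp) -> no flip
Dir N: opp run (3,1) capped by B -> flip
Dir NE: first cell 'B' (not opp) -> no flip
Dir W: first cell '.' (not opp) -> no flip
Dir E: first cell '.' (not opp) -> no flip
Dir SW: first cell '.' (not opp) -> no flip
Dir S: first cell '.' (not opp) -> no flip
Dir SE: first cell '.' (not opp) -> no flip
All flips: (3,1)

Answer: ......
...W..
.BWW..
.BBBB.
.B....
......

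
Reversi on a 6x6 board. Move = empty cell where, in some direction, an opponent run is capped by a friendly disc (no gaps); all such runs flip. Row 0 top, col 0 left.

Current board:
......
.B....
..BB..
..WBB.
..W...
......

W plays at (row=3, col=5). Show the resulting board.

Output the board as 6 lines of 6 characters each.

Answer: ......
.B....
..BB..
..WWWW
..W...
......

Derivation:
Place W at (3,5); scan 8 dirs for brackets.
Dir NW: first cell '.' (not opp) -> no flip
Dir N: first cell '.' (not opp) -> no flip
Dir NE: edge -> no flip
Dir W: opp run (3,4) (3,3) capped by W -> flip
Dir E: edge -> no flip
Dir SW: first cell '.' (not opp) -> no flip
Dir S: first cell '.' (not opp) -> no flip
Dir SE: edge -> no flip
All flips: (3,3) (3,4)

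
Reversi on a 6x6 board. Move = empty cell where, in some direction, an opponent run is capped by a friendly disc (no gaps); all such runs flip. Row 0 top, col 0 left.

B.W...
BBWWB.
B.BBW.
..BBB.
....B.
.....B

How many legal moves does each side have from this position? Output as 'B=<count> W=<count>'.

-- B to move --
(0,1): flips 1 -> legal
(0,3): flips 1 -> legal
(0,4): flips 1 -> legal
(1,5): flips 1 -> legal
(2,1): no bracket -> illegal
(2,5): flips 1 -> legal
(3,5): no bracket -> illegal
B mobility = 5
-- W to move --
(0,1): no bracket -> illegal
(0,3): no bracket -> illegal
(0,4): flips 1 -> legal
(0,5): no bracket -> illegal
(1,5): flips 1 -> legal
(2,1): flips 2 -> legal
(2,5): no bracket -> illegal
(3,0): no bracket -> illegal
(3,1): flips 1 -> legal
(3,5): no bracket -> illegal
(4,1): no bracket -> illegal
(4,2): flips 3 -> legal
(4,3): flips 2 -> legal
(4,5): flips 2 -> legal
(5,3): no bracket -> illegal
(5,4): flips 2 -> legal
W mobility = 8

Answer: B=5 W=8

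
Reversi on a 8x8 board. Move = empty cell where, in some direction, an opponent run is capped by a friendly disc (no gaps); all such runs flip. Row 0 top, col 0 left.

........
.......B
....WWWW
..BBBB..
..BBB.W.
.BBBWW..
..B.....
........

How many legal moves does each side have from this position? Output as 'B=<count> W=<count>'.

-- B to move --
(1,3): flips 1 -> legal
(1,4): flips 1 -> legal
(1,5): flips 2 -> legal
(1,6): flips 1 -> legal
(2,3): no bracket -> illegal
(3,6): no bracket -> illegal
(3,7): flips 1 -> legal
(4,5): no bracket -> illegal
(4,7): no bracket -> illegal
(5,6): flips 2 -> legal
(5,7): flips 1 -> legal
(6,3): no bracket -> illegal
(6,4): flips 1 -> legal
(6,5): flips 1 -> legal
(6,6): flips 1 -> legal
B mobility = 10
-- W to move --
(0,6): no bracket -> illegal
(0,7): flips 1 -> legal
(1,6): no bracket -> illegal
(2,1): flips 2 -> legal
(2,2): flips 2 -> legal
(2,3): no bracket -> illegal
(3,1): no bracket -> illegal
(3,6): no bracket -> illegal
(4,0): no bracket -> illegal
(4,1): no bracket -> illegal
(4,5): flips 1 -> legal
(5,0): flips 3 -> legal
(6,0): flips 3 -> legal
(6,1): flips 3 -> legal
(6,3): no bracket -> illegal
(6,4): no bracket -> illegal
(7,1): flips 4 -> legal
(7,2): no bracket -> illegal
(7,3): no bracket -> illegal
W mobility = 8

Answer: B=10 W=8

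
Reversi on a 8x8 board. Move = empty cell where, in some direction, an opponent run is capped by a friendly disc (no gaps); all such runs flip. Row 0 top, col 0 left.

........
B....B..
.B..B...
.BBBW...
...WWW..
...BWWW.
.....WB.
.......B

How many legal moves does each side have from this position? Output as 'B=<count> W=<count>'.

-- B to move --
(2,3): no bracket -> illegal
(2,5): no bracket -> illegal
(3,5): flips 2 -> legal
(3,6): no bracket -> illegal
(4,2): no bracket -> illegal
(4,6): flips 1 -> legal
(4,7): no bracket -> illegal
(5,2): no bracket -> illegal
(5,7): flips 3 -> legal
(6,3): no bracket -> illegal
(6,4): flips 4 -> legal
(6,7): no bracket -> illegal
(7,4): no bracket -> illegal
(7,5): no bracket -> illegal
(7,6): flips 3 -> legal
B mobility = 5
-- W to move --
(0,0): no bracket -> illegal
(0,1): no bracket -> illegal
(0,4): no bracket -> illegal
(0,5): no bracket -> illegal
(0,6): no bracket -> illegal
(1,1): no bracket -> illegal
(1,2): no bracket -> illegal
(1,3): no bracket -> illegal
(1,4): flips 1 -> legal
(1,6): no bracket -> illegal
(2,0): no bracket -> illegal
(2,2): flips 1 -> legal
(2,3): flips 1 -> legal
(2,5): no bracket -> illegal
(2,6): no bracket -> illegal
(3,0): flips 3 -> legal
(3,5): no bracket -> illegal
(4,0): no bracket -> illegal
(4,1): no bracket -> illegal
(4,2): no bracket -> illegal
(5,2): flips 1 -> legal
(5,7): no bracket -> illegal
(6,2): flips 1 -> legal
(6,3): flips 1 -> legal
(6,4): no bracket -> illegal
(6,7): flips 1 -> legal
(7,5): no bracket -> illegal
(7,6): flips 1 -> legal
W mobility = 9

Answer: B=5 W=9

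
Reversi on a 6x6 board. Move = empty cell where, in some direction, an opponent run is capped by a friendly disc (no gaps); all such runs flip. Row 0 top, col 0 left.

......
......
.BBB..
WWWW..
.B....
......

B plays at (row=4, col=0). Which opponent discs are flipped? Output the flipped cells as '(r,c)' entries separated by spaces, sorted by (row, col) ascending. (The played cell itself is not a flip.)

Answer: (3,1)

Derivation:
Dir NW: edge -> no flip
Dir N: opp run (3,0), next='.' -> no flip
Dir NE: opp run (3,1) capped by B -> flip
Dir W: edge -> no flip
Dir E: first cell 'B' (not opp) -> no flip
Dir SW: edge -> no flip
Dir S: first cell '.' (not opp) -> no flip
Dir SE: first cell '.' (not opp) -> no flip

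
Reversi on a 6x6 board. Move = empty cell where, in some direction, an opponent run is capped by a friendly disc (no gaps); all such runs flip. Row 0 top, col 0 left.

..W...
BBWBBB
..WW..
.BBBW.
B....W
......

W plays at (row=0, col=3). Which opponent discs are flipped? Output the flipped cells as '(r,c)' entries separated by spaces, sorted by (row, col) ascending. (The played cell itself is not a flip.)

Dir NW: edge -> no flip
Dir N: edge -> no flip
Dir NE: edge -> no flip
Dir W: first cell 'W' (not opp) -> no flip
Dir E: first cell '.' (not opp) -> no flip
Dir SW: first cell 'W' (not opp) -> no flip
Dir S: opp run (1,3) capped by W -> flip
Dir SE: opp run (1,4), next='.' -> no flip

Answer: (1,3)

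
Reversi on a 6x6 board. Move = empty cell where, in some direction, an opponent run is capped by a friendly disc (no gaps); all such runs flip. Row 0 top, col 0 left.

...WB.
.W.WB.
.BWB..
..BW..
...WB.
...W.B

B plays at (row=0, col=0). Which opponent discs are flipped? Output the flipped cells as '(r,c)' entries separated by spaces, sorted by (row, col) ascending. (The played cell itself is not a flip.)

Dir NW: edge -> no flip
Dir N: edge -> no flip
Dir NE: edge -> no flip
Dir W: edge -> no flip
Dir E: first cell '.' (not opp) -> no flip
Dir SW: edge -> no flip
Dir S: first cell '.' (not opp) -> no flip
Dir SE: opp run (1,1) (2,2) (3,3) capped by B -> flip

Answer: (1,1) (2,2) (3,3)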